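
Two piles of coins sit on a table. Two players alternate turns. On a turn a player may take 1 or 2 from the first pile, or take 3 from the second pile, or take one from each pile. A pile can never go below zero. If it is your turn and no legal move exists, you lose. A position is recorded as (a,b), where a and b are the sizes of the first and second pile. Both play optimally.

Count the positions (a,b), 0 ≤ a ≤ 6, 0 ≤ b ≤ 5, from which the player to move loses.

Use the standard recursion: the mover loses at a terminal position; elsewhere, the mover wins exactly when some move hands the opponent an L position.
Every move lowers a or b (never raises either), so fill the grid row by row in increasing a, and left to right within a row: each cell's successors are then already labelled.
      b=0  b=1  b=2  b=3  b=4  b=5
a=0:    L    L    L    W    W    W
a=1:    W    W    W    W    L    L
a=2:    W    W    W    L    W    W
a=3:    L    L    L    W    W    W
a=4:    W    W    W    W    L    L
a=5:    W    W    W    L    W    W
a=6:    L    L    L    W    W    W
Cells with no legal move (terminal, hence L): (0,0), (0,1), (0,2).
The remaining L cells, each justified by listing all of its moves:
(1,4): L (options (0,4)(W), (1,1)(W), (0,3)(W) are all W)
(1,5): L (options (0,5)(W), (1,2)(W), (0,4)(W) are all W)
(2,3): L (options (1,3)(W), (0,3)(W), (2,0)(W), (1,2)(W) are all W)
(3,0): L (options (2,0)(W), (1,0)(W) are all W)
(3,1): L (options (2,1)(W), (1,1)(W), (2,0)(W) are all W)
(3,2): L (options (2,2)(W), (1,2)(W), (2,1)(W) are all W)
(4,4): L (options (3,4)(W), (2,4)(W), (4,1)(W), (3,3)(W) are all W)
(4,5): L (options (3,5)(W), (2,5)(W), (4,2)(W), (3,4)(W) are all W)
(5,3): L (options (4,3)(W), (3,3)(W), (5,0)(W), (4,2)(W) are all W)
(6,0): L (options (5,0)(W), (4,0)(W) are all W)
(6,1): L (options (5,1)(W), (4,1)(W), (5,0)(W) are all W)
(6,2): L (options (5,2)(W), (4,2)(W), (5,1)(W) are all W)
Every other cell has at least one move into one of the L cells above, so it is W.
L cells per row: a=0: 3, a=1: 2, a=2: 1, a=3: 3, a=4: 2, a=5: 1, a=6: 3; total 15.

15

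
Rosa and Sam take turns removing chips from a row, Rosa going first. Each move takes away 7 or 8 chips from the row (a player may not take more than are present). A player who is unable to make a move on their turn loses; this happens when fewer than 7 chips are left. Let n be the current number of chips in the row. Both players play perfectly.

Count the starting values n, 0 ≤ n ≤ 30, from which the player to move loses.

Label each position W (a win for the player to move) or L (a loss). A position with no legal move is L; any other position is W exactly when some move reaches an L, and L when every move reaches a W.
n=0: no move → L
n=1: no move → L
n=2: no move → L
n=3: no move → L
n=4: no move → L
n=5: no move → L
n=6: no move → L
n=7: reaches L-position 0 → W
n=8: reaches L-position 1 → W
n=9: reaches L-position 2 → W
n=10: reaches L-position 3 → W
n=11: reaches L-position 4 → W
n=12: reaches L-position 5 → W
n=13: reaches L-position 6 → W
n=14: reaches L-position 6 → W
n=15: only reaches 8(W), 7(W), all W → L
n=16: only reaches 9(W), 8(W), all W → L
n=17: only reaches 10(W), 9(W), all W → L
n=18: only reaches 11(W), 10(W), all W → L
n=19: only reaches 12(W), 11(W), all W → L
n=20: only reaches 13(W), 12(W), all W → L
n=21: only reaches 14(W), 13(W), all W → L
n=22: reaches L-position 15 → W
n=23: reaches L-position 16 → W
n=24: reaches L-position 17 → W
n=25: reaches L-position 18 → W
n=26: reaches L-position 19 → W
n=27: reaches L-position 20 → W
n=28: reaches L-position 21 → W
n=29: reaches L-position 21 → W
n=30: only reaches 23(W), 22(W), all W → L
L entries with 0 ≤ n ≤ 30: n = 0, 1, 2, 3, 4, 5, 6, 15, 16, 17, 18, 19, 20, 21, 30; that makes 15.

15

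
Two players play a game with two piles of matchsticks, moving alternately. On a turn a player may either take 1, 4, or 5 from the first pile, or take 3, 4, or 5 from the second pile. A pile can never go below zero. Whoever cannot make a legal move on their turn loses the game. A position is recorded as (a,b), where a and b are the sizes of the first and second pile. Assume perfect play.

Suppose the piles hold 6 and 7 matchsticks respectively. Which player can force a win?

Work bottom-up. With no move the player to move loses. Otherwise the position is W if at least one move leads to an L position for the opponent, and L if every move leads to a W.
No move ever increases a pile, so every position that can arise here has a ≤ 6 and b ≤ 7; it is enough to label the cells with 0 ≤ a ≤ 6 and 0 ≤ b ≤ 7.
Every move lowers a or b (never raises either), so fill the grid row by row in increasing a, and left to right within a row: each cell's successors are then already labelled.
      b=0  b=1  b=2  b=3  b=4  b=5  b=6  b=7
a=0:    L    L    L    W    W    W    W    W
a=1:    W    W    W    L    L    L    W    W
a=2:    L    L    L    W    W    W    W    W
a=3:    W    W    W    L    L    L    W    W
a=4:    W    W    W    W    W    W    L    L
a=5:    W    W    W    W    W    W    W    W
a=6:    W    W    W    W    W    W    L    L
Cells with no legal move (terminal, hence L): (0,0), (0,1), (0,2).
The remaining L cells, each justified by listing all of its moves:
(1,3): only reaches (0,3)(W), (1,0)(W), all W → L
(1,4): only reaches (0,4)(W), (1,1)(W), (1,0)(W), all W → L
(1,5): only reaches (0,5)(W), (1,2)(W), (1,1)(W), (1,0)(W), all W → L
(2,0): only reaches (1,0)(W), which is W → L
(2,1): only reaches (1,1)(W), which is W → L
(2,2): only reaches (1,2)(W), which is W → L
(3,3): only reaches (2,3)(W), (3,0)(W), all W → L
(3,4): only reaches (2,4)(W), (3,1)(W), (3,0)(W), all W → L
(3,5): only reaches (2,5)(W), (3,2)(W), (3,1)(W), (3,0)(W), all W → L
(4,6): only reaches (3,6)(W), (0,6)(W), (4,3)(W), (4,2)(W), (4,1)(W), all W → L
(4,7): only reaches (3,7)(W), (0,7)(W), (4,4)(W), (4,3)(W), (4,2)(W), all W → L
(6,6): only reaches (5,6)(W), (2,6)(W), (1,6)(W), (6,3)(W), (6,2)(W), (6,1)(W), all W → L
(6,7): only reaches (5,7)(W), (2,7)(W), (1,7)(W), (6,4)(W), (6,3)(W), (6,2)(W), all W → L
Every other cell has at least one move into one of the L cells above, so it is W.
The starting position (6,7) is L: whatever the player to move does, the opponent receives a W position.

The second player wins.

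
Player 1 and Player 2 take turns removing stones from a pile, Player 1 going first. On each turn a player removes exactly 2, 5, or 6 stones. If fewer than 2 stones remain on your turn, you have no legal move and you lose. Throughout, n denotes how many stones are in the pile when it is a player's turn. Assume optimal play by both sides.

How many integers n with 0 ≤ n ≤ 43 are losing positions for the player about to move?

Compute win/loss labels from the base case upward. A position with no move is L. Any other position is W if it can reach an L in one move, else L.
n=0: no move → L
n=1: no move → L
n=2: reaches L-position 0 → W
n=3: reaches L-position 1 → W
n=4: only reaches 2(W), which is W → L
n=5: reaches L-position 0 → W
n=6: reaches L-position 4 → W
n=7: reaches L-position 1 → W
n=8: only reaches 6(W), 3(W), 2(W), all W → L
n=9: reaches L-position 4 → W
n=10: reaches L-position 8 → W
n=11: only reaches 9(W), 6(W), 5(W), all W → L
n=12: only reaches 10(W), 7(W), 6(W), all W → L
n=13: reaches L-position 11 → W
n=14: reaches L-position 12 → W
n=15: only reaches 13(W), 10(W), 9(W), all W → L
n=16: reaches L-position 11 → W
n=17: reaches L-position 15 → W
n=18: reaches L-position 12 → W
n=19: only reaches 17(W), 14(W), 13(W), all W → L
n=20: reaches L-position 15 → W
n=21: reaches L-position 19 → W
n=22: only reaches 20(W), 17(W), 16(W), all W → L
n=23: only reaches 21(W), 18(W), 17(W), all W → L
n=24: reaches L-position 22 → W
n=25: reaches L-position 23 → W
n=26: only reaches 24(W), 21(W), 20(W), all W → L
n=27: reaches L-position 22 → W
n=28: reaches L-position 26 → W
n=29: reaches L-position 23 → W
n=30: only reaches 28(W), 25(W), 24(W), all W → L
n=31: reaches L-position 26 → W
n=32: reaches L-position 30 → W
n=33: only reaches 31(W), 28(W), 27(W), all W → L
n=34: only reaches 32(W), 29(W), 28(W), all W → L
n=35: reaches L-position 33 → W
n=36: reaches L-position 34 → W
n=37: only reaches 35(W), 32(W), 31(W), all W → L
n=38: reaches L-position 33 → W
n=39: reaches L-position 37 → W
n=40: reaches L-position 34 → W
n=41: only reaches 39(W), 36(W), 35(W), all W → L
n=42: reaches L-position 37 → W
n=43: reaches L-position 41 → W
L entries with 0 ≤ n ≤ 43: n = 0, 1, 4, 8, 11, 12, 15, 19, 22, 23, 26, 30, 33, 34, 37, 41; that makes 16.

16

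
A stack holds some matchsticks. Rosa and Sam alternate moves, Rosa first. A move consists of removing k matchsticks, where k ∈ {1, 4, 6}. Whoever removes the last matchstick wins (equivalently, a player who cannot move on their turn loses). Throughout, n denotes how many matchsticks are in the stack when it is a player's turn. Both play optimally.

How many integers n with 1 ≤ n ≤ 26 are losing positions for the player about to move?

10

Classify positions by backward induction: terminal positions (no move available) are L. From any other position, the mover wins iff some move reaches an L.
n=0: no move → L
n=1: can move to 0, which is L ⇒ W
n=2: the only move is to 1(W), a W ⇒ L
n=3: can move to 2, which is L ⇒ W
n=4: can move to 0, which is L ⇒ W
n=5: moves to 4(W), 1(W); every one is W ⇒ L
n=6: can move to 5, which is L ⇒ W
n=7: moves to 6(W), 3(W), 1(W); every one is W ⇒ L
n=8: can move to 7, which is L ⇒ W
n=9: can move to 5, which is L ⇒ W
n=10: moves to 9(W), 6(W), 4(W); every one is W ⇒ L
n=11: can move to 10, which is L ⇒ W
n=12: moves to 11(W), 8(W), 6(W); every one is W ⇒ L
n=13: can move to 12, which is L ⇒ W
n=14: can move to 10, which is L ⇒ W
n=15: moves to 14(W), 11(W), 9(W); every one is W ⇒ L
n=16: can move to 15, which is L ⇒ W
n=17: moves to 16(W), 13(W), 11(W); every one is W ⇒ L
n=18: can move to 17, which is L ⇒ W
n=19: can move to 15, which is L ⇒ W
n=20: moves to 19(W), 16(W), 14(W); every one is W ⇒ L
n=21: can move to 20, which is L ⇒ W
n=22: moves to 21(W), 18(W), 16(W); every one is W ⇒ L
n=23: can move to 22, which is L ⇒ W
n=24: can move to 20, which is L ⇒ W
n=25: moves to 24(W), 21(W), 19(W); every one is W ⇒ L
n=26: can move to 25, which is L ⇒ W
L entries with 1 ≤ n ≤ 26 (n=0 is outside the asked range and is not counted): n = 2, 5, 7, 10, 12, 15, 17, 20, 22, 25; that makes 10.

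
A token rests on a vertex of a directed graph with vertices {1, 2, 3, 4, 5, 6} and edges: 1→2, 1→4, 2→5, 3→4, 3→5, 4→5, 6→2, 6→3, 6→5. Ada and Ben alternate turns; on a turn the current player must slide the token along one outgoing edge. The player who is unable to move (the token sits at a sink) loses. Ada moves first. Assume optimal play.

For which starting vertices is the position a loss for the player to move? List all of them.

Label each position W (a win for the player to move) or L (a loss). A position with no legal move is L; any other position is W exactly when some move reaches an L, and L when every move reaches a W.
Every edge goes from a vertex to one that appears earlier in the order 5, 4, 2, 3, 1, 6, so processing vertices in that order labels each vertex after all of its successors.
5: no outgoing edge → L
4: can move to 5, which is L ⇒ W
2: can move to 5, which is L ⇒ W
3: can move to 5, which is L ⇒ W
1: moves to 2(W), 4(W); every one is W ⇒ L
6: can move to 5, which is L ⇒ W
Reading off the rows marked L gives the requested list; there are 2 such vertices.

1, 5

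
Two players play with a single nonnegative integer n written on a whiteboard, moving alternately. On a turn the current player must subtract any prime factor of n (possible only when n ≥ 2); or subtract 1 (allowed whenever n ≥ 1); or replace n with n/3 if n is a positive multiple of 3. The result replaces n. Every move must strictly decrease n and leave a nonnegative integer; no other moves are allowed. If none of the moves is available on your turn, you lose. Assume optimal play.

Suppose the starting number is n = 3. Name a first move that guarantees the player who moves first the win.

Positions with no move are L. A position that does have a move is losing for the player to move precisely when every available move leads to a winning position for the opponent. Fill in the labels:
n=0: no move → L
n=1: reaches L-position 0 → W
n=2: reaches L-position 0 → W
n=3: reaches L-position 0 → W
From 3, the L positions reachable in one move are: 0.

Move to 0.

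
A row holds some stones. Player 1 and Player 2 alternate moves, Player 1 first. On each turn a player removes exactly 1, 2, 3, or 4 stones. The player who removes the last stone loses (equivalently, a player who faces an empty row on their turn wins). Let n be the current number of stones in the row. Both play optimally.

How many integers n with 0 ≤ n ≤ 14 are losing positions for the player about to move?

Work bottom-up. With no move the player to move wins. Otherwise the position is W if at least one move leads to an L position for the opponent, and L if every move leads to a W.
n=0: no move; the opponent has just taken the last stone and therefore loses → W
n=1: →0(W) only, which is W, so L
n=2: →1(L), so W
n=3: →1(L), so W
n=4: →1(L), so W
n=5: →1(L), so W
n=6: →5(W), 4(W), 3(W), 2(W) — all W, so L
n=7: →6(L), so W
n=8: →6(L), so W
n=9: →6(L), so W
n=10: →6(L), so W
n=11: →10(W), 9(W), 8(W), 7(W) — all W, so L
n=12: →11(L), so W
n=13: →11(L), so W
n=14: →11(L), so W
L entries with 0 ≤ n ≤ 14: n = 1, 6, 11; that makes 3.

3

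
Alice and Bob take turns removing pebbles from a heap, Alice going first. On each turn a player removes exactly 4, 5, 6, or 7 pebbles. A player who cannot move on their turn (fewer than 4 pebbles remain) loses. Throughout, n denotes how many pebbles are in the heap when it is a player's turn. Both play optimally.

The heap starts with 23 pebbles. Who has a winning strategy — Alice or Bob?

Classify positions by backward induction: terminal positions (no move available) are L. From any other position, the mover wins iff some move reaches an L.
n=0: no move → L
n=1: no move → L
n=2: no move → L
n=3: no move → L
n=4: →0(L), so W
n=5: →1(L), so W
n=6: →2(L), so W
n=7: →3(L), so W
n=8: →3(L), so W
n=9: →3(L), so W
n=10: →3(L), so W
n=11: →7(W), 6(W), 5(W), 4(W) — all W, so L
n=12: →8(W), 7(W), 6(W), 5(W) — all W, so L
n=13: →9(W), 8(W), 7(W), 6(W) — all W, so L
n=14: →10(W), 9(W), 8(W), 7(W) — all W, so L
n=15: →11(L), so W
n=16: →12(L), so W
n=17: →13(L), so W
n=18: →14(L), so W
n=19: →14(L), so W
n=20: →14(L), so W
n=21: →14(L), so W
n=22: →18(W), 17(W), 16(W), 15(W) — all W, so L
n=23: →19(W), 18(W), 17(W), 16(W) — all W, so L
Every move from 23 reaches a W position, so the mover loses.

Bob wins.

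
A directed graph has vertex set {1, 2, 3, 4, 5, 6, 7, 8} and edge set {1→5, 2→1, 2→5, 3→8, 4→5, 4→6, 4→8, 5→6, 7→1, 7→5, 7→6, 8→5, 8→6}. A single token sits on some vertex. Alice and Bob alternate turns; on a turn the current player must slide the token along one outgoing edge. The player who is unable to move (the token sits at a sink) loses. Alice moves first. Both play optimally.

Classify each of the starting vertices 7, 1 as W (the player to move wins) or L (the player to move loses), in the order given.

7: W, 1: L

Use the standard recursion: the mover loses at a terminal position; elsewhere, the mover wins exactly when some move hands the opponent an L position.
Every edge goes from a vertex to one that appears earlier in the order 6, 5, 8, 4, 1, 2, 3, 7, so processing vertices in that order labels each vertex after all of its successors.
6: no outgoing edge → L
5: →6(L), so W
8: →6(L), so W
4: →6(L), so W
1: →5(W) only, which is W, so L
2: →1(L), so W
3: →8(W) only, which is W, so L
7: →1(L), so W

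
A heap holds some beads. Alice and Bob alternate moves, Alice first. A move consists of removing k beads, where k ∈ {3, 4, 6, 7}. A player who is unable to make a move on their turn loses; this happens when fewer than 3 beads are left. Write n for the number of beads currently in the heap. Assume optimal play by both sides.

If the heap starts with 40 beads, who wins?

Bob wins.

Use the standard recursion: the mover loses at a terminal position; elsewhere, the mover wins exactly when some move hands the opponent an L position.
n=0: no move → L
n=1: no move → L
n=2: no move → L
n=3: can move to 0, which is L ⇒ W
n=4: can move to 1, which is L ⇒ W
n=5: can move to 2, which is L ⇒ W
n=6: can move to 2, which is L ⇒ W
n=7: can move to 1, which is L ⇒ W
n=8: can move to 2, which is L ⇒ W
n=9: can move to 2, which is L ⇒ W
n=10: moves to 7(W), 6(W), 4(W), 3(W); every one is W ⇒ L
n=11: moves to 8(W), 7(W), 5(W), 4(W); every one is W ⇒ L
n=12: moves to 9(W), 8(W), 6(W), 5(W); every one is W ⇒ L
n=13: can move to 10, which is L ⇒ W
n=14: can move to 11, which is L ⇒ W
n=15: can move to 12, which is L ⇒ W
n=16: can move to 12, which is L ⇒ W
n=17: can move to 11, which is L ⇒ W
n=18: can move to 12, which is L ⇒ W
n=19: can move to 12, which is L ⇒ W
n=20: moves to 17(W), 16(W), 14(W), 13(W); every one is W ⇒ L
n=21: moves to 18(W), 17(W), 15(W), 14(W); every one is W ⇒ L
n=22: moves to 19(W), 18(W), 16(W), 15(W); every one is W ⇒ L
n=23: can move to 20, which is L ⇒ W
n=24: can move to 21, which is L ⇒ W
n=25: can move to 22, which is L ⇒ W
n=26: can move to 22, which is L ⇒ W
n=27: can move to 21, which is L ⇒ W
n=28: can move to 22, which is L ⇒ W
n=29: can move to 22, which is L ⇒ W
n=30: moves to 27(W), 26(W), 24(W), 23(W); every one is W ⇒ L
n=31: moves to 28(W), 27(W), 25(W), 24(W); every one is W ⇒ L
n=32: moves to 29(W), 28(W), 26(W), 25(W); every one is W ⇒ L
n=33: can move to 30, which is L ⇒ W
n=34: can move to 31, which is L ⇒ W
n=35: can move to 32, which is L ⇒ W
n=36: can move to 32, which is L ⇒ W
n=37: can move to 31, which is L ⇒ W
n=38: can move to 32, which is L ⇒ W
n=39: can move to 32, which is L ⇒ W
n=40: moves to 37(W), 36(W), 34(W), 33(W); every one is W ⇒ L
The starting position 40 is L: whatever Alice does, the opponent receives a W position.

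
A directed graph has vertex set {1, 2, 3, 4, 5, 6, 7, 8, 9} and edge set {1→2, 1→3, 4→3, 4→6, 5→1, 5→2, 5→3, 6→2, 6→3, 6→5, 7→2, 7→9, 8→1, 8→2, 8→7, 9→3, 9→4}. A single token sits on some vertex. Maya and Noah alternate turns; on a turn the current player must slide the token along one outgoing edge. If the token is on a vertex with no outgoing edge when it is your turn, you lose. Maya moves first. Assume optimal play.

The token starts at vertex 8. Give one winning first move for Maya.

Use the standard recursion: the mover loses at a terminal position; elsewhere, the mover wins exactly when some move hands the opponent an L position.
Every edge goes from a vertex to one that appears earlier in the order 3, 2, 1, 5, 6, 4, 9, 7, 8, so processing vertices in that order labels each vertex after all of its successors.
3: no outgoing edge → L
2: no outgoing edge → L
1: →2(L), so W
5: →2(L), so W
6: →2(L), so W
4: →3(L), so W
9: →3(L), so W
7: →2(L), so W
8: →2(L), so W
From 8, the L positions reachable in one move are: 2.

Move to 2.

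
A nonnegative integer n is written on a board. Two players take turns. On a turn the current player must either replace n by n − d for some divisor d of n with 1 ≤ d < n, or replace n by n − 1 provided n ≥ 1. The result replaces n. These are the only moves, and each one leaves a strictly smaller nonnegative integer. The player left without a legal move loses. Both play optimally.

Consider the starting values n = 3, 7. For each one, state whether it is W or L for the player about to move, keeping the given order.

3: W, 7: L

Classify positions by backward induction: terminal positions (no move available) are L. From any other position, the mover wins iff some move reaches an L.
n=0: no move → L
n=1: W (go to 0, an L position)
n=2: L (sole option 1(W) is W)
n=3: W (go to 2, an L position)
n=4: W (go to 2, an L position)
n=5: L (sole option 4(W) is W)
n=6: W (go to 5, an L position)
n=7: L (sole option 6(W) is W)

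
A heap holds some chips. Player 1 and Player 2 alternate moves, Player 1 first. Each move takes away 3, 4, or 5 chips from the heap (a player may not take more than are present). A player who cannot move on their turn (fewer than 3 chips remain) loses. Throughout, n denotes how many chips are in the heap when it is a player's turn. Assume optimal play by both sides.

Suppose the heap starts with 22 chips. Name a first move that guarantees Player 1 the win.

Label each position W (a win for the player to move) or L (a loss). A position with no legal move is L; any other position is W exactly when some move reaches an L, and L when every move reaches a W.
n=0: no move → L
n=1: no move → L
n=2: no move → L
n=3: W (go to 0, an L position)
n=4: W (go to 1, an L position)
n=5: W (go to 2, an L position)
n=6: W (go to 2, an L position)
n=7: W (go to 2, an L position)
n=8: L (options 5(W), 4(W), 3(W) are all W)
n=9: L (options 6(W), 5(W), 4(W) are all W)
n=10: L (options 7(W), 6(W), 5(W) are all W)
n=11: W (go to 8, an L position)
n=12: W (go to 9, an L position)
n=13: W (go to 10, an L position)
n=14: W (go to 10, an L position)
n=15: W (go to 10, an L position)
n=16: L (options 13(W), 12(W), 11(W) are all W)
n=17: L (options 14(W), 13(W), 12(W) are all W)
n=18: L (options 15(W), 14(W), 13(W) are all W)
n=19: W (go to 16, an L position)
n=20: W (go to 17, an L position)
n=21: W (go to 18, an L position)
n=22: W (go to 18, an L position)
From 22, the L positions reachable in one move are: 18, 17. Any move reaching one of these is winning.

Remove 4, leaving 18.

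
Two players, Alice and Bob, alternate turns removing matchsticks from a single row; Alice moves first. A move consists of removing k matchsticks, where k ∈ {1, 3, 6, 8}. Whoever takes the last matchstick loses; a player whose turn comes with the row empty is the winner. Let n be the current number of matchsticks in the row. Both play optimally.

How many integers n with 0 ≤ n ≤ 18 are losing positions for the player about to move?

Work bottom-up. With no move the player to move wins. Otherwise the position is W if at least one move leads to an L position for the opponent, and L if every move leads to a W.
n=0: no move; the opponent has just taken the last matchstick and therefore loses → W
n=1: →0(W) only, which is W, so L
n=2: →1(L), so W
n=3: →2(W), 0(W) — all W, so L
n=4: →3(L), so W
n=5: →4(W), 2(W) — all W, so L
n=6: →5(L), so W
n=7: →1(L), so W
n=8: →5(L), so W
n=9: →3(L), so W
n=10: →9(W), 7(W), 4(W), 2(W) — all W, so L
n=11: →10(L), so W
n=12: →11(W), 9(W), 6(W), 4(W) — all W, so L
n=13: →12(L), so W
n=14: →13(W), 11(W), 8(W), 6(W) — all W, so L
n=15: →14(L), so W
n=16: →10(L), so W
n=17: →14(L), so W
n=18: →12(L), so W
L entries with 0 ≤ n ≤ 18: n = 1, 3, 5, 10, 12, 14; that makes 6.

6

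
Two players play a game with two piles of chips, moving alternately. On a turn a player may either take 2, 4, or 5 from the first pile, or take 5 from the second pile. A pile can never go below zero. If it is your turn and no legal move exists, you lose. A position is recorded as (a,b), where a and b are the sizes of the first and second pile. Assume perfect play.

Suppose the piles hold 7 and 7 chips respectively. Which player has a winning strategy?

The first player wins.

Build the W/L table. Terminal = L. A non-terminal position is W if it has a move to some L; otherwise it is L.
No move ever increases a pile, so every position that can arise here has a ≤ 7 and b ≤ 7; it is enough to label the cells with 0 ≤ a ≤ 7 and 0 ≤ b ≤ 7.
Every move lowers a or b (never raises either), so fill the grid row by row in increasing a, and left to right within a row: each cell's successors are then already labelled.
      b=0  b=1  b=2  b=3  b=4  b=5  b=6  b=7
a=0:    L    L    L    L    L    W    W    W
a=1:    L    L    L    L    L    W    W    W
a=2:    W    W    W    W    W    L    L    L
a=3:    W    W    W    W    W    L    L    L
a=4:    W    W    W    W    W    W    W    W
a=5:    W    W    W    W    W    W    W    W
a=6:    W    W    W    W    W    W    W    W
a=7:    L    L    L    L    L    W    W    W
Cells with no legal move (terminal, hence L): (0,0), (0,1), (0,2), (0,3), (0,4), (1,0), (1,1), (1,2), (1,3), (1,4).
The remaining L cells, each justified by listing all of its moves:
(2,5): L (options (0,5)(W), (2,0)(W) are all W)
(2,6): L (options (0,6)(W), (2,1)(W) are all W)
(2,7): L (options (0,7)(W), (2,2)(W) are all W)
(3,5): L (options (1,5)(W), (3,0)(W) are all W)
(3,6): L (options (1,6)(W), (3,1)(W) are all W)
(3,7): L (options (1,7)(W), (3,2)(W) are all W)
(7,0): L (options (5,0)(W), (3,0)(W), (2,0)(W) are all W)
(7,1): L (options (5,1)(W), (3,1)(W), (2,1)(W) are all W)
(7,2): L (options (5,2)(W), (3,2)(W), (2,2)(W) are all W)
(7,3): L (options (5,3)(W), (3,3)(W), (2,3)(W) are all W)
(7,4): L (options (5,4)(W), (3,4)(W), (2,4)(W) are all W)
Every other cell has at least one move into one of the L cells above, so it is W.
The starting position (7,7) is W: the player to move should move to (3,7), handing over an L position.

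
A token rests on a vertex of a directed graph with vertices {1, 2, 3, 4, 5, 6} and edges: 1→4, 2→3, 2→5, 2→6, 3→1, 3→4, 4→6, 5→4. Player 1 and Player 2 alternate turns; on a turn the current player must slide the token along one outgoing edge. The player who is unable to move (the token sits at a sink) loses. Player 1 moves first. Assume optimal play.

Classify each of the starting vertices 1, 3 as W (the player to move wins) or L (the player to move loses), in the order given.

1: L, 3: W

Build the W/L table. Terminal = L. A non-terminal position is W if it has a move to some L; otherwise it is L.
Every edge goes from a vertex to one that appears earlier in the order 6, 4, 1, 3, 5, 2, so processing vertices in that order labels each vertex after all of its successors.
6: no outgoing edge → L
4: can move to 6, which is L ⇒ W
1: the only move is to 4(W), a W ⇒ L
3: can move to 1, which is L ⇒ W
5: the only move is to 4(W), a W ⇒ L
2: can move to 5, which is L ⇒ W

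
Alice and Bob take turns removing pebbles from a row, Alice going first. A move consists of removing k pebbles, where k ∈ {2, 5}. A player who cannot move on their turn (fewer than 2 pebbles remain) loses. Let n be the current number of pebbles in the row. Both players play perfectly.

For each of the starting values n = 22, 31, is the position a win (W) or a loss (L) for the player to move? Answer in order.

Build the W/L table. Terminal = L. A non-terminal position is W if it has a move to some L; otherwise it is L.
n=0: no move → L
n=1: no move → L
n=2: can move to 0, which is L ⇒ W
n=3: can move to 1, which is L ⇒ W
n=4: the only move is to 2(W), a W ⇒ L
n=5: can move to 0, which is L ⇒ W
n=6: can move to 4, which is L ⇒ W
n=7: moves to 5(W), 2(W); every one is W ⇒ L
n=8: moves to 6(W), 3(W); every one is W ⇒ L
n=9: can move to 7, which is L ⇒ W
n=10: can move to 8, which is L ⇒ W
n=11: moves to 9(W), 6(W); every one is W ⇒ L
n=12: can move to 7, which is L ⇒ W
n=13: can move to 11, which is L ⇒ W
n=14: moves to 12(W), 9(W); every one is W ⇒ L
n=15: moves to 13(W), 10(W); every one is W ⇒ L
n=16: can move to 14, which is L ⇒ W
n=17: can move to 15, which is L ⇒ W
n=18: moves to 16(W), 13(W); every one is W ⇒ L
n=19: can move to 14, which is L ⇒ W
n=20: can move to 18, which is L ⇒ W
n=21: moves to 19(W), 16(W); every one is W ⇒ L
n=22: moves to 20(W), 17(W); every one is W ⇒ L
n=23: can move to 21, which is L ⇒ W
n=24: can move to 22, which is L ⇒ W
n=25: moves to 23(W), 20(W); every one is W ⇒ L
n=26: can move to 21, which is L ⇒ W
n=27: can move to 25, which is L ⇒ W
n=28: moves to 26(W), 23(W); every one is W ⇒ L
n=29: moves to 27(W), 24(W); every one is W ⇒ L
n=30: can move to 28, which is L ⇒ W
n=31: can move to 29, which is L ⇒ W

22: L, 31: W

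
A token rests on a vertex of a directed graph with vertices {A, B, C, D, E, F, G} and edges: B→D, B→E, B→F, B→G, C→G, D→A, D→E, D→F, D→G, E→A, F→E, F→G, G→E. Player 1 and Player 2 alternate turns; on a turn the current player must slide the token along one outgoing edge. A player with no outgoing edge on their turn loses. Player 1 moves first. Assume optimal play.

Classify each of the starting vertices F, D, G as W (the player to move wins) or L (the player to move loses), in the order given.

Use the standard recursion: the mover loses at a terminal position; elsewhere, the mover wins exactly when some move hands the opponent an L position.
Every edge goes from a vertex to one that appears earlier in the order A, E, G, F, D, B, C, so processing vertices in that order labels each vertex after all of its successors.
A: no outgoing edge → L
E: W (go to A, an L position)
G: L (sole option E(W) is W)
F: W (go to G, an L position)
D: W (go to G, an L position)
B: W (go to G, an L position)
C: W (go to G, an L position)

F: W, D: W, G: L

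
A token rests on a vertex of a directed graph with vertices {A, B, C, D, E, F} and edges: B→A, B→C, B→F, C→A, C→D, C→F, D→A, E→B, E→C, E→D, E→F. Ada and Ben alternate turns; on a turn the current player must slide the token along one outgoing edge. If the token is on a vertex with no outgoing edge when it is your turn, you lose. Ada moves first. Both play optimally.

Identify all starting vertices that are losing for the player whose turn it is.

A, F

Compute win/loss labels from the base case upward. A position with no move is L. Any other position is W if it can reach an L in one move, else L.
Every edge goes from a vertex to one that appears earlier in the order A, F, D, C, B, E, so processing vertices in that order labels each vertex after all of its successors.
A: no outgoing edge → L
F: no outgoing edge → L
D: W (go to A, an L position)
C: W (go to F, an L position)
B: W (go to F, an L position)
E: W (go to F, an L position)
The losing starting vertices are exactly the entries labelled L in this table (2 of them).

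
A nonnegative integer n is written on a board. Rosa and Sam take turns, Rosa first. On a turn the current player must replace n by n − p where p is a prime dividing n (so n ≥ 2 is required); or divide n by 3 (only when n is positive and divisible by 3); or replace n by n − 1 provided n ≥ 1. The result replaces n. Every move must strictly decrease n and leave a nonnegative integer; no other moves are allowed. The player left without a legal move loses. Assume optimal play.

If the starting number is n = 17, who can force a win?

Rosa wins.

Use the standard recursion: the mover loses at a terminal position; elsewhere, the mover wins exactly when some move hands the opponent an L position.
n=0: no move → L
n=1: can move to 0, which is L ⇒ W
n=2: can move to 0, which is L ⇒ W
n=3: can move to 0, which is L ⇒ W
n=4: moves to 2(W), 3(W); every one is W ⇒ L
n=5: can move to 0, which is L ⇒ W
n=6: can move to 4, which is L ⇒ W
n=7: can move to 0, which is L ⇒ W
n=8: moves to 6(W), 7(W); every one is W ⇒ L
n=9: can move to 8, which is L ⇒ W
n=10: can move to 8, which is L ⇒ W
n=11: can move to 0, which is L ⇒ W
n=12: can move to 4, which is L ⇒ W
n=13: can move to 0, which is L ⇒ W
n=14: moves to 7(W), 12(W), 13(W); every one is W ⇒ L
n=15: can move to 14, which is L ⇒ W
n=16: can move to 14, which is L ⇒ W
n=17: can move to 0, which is L ⇒ W
From 17 Rosa can move to 0, reaching an L position.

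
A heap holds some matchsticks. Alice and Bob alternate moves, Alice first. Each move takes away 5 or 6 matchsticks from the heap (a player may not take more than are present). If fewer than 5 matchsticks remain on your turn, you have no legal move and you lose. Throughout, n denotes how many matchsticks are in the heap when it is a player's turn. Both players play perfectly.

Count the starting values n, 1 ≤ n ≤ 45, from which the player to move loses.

Build the W/L table. Terminal = L. A non-terminal position is W if it has a move to some L; otherwise it is L.
n=0: no move → L
n=1: no move → L
n=2: no move → L
n=3: no move → L
n=4: no move → L
n=5: W (go to 0, an L position)
n=6: W (go to 1, an L position)
n=7: W (go to 2, an L position)
n=8: W (go to 3, an L position)
n=9: W (go to 4, an L position)
n=10: W (go to 4, an L position)
n=11: L (options 6(W), 5(W) are all W)
n=12: L (options 7(W), 6(W) are all W)
n=13: L (options 8(W), 7(W) are all W)
n=14: L (options 9(W), 8(W) are all W)
n=15: L (options 10(W), 9(W) are all W)
n=16: W (go to 11, an L position)
n=17: W (go to 12, an L position)
n=18: W (go to 13, an L position)
n=19: W (go to 14, an L position)
n=20: W (go to 15, an L position)
n=21: W (go to 15, an L position)
n=22: L (options 17(W), 16(W) are all W)
n=23: L (options 18(W), 17(W) are all W)
n=24: L (options 19(W), 18(W) are all W)
n=25: L (options 20(W), 19(W) are all W)
n=26: L (options 21(W), 20(W) are all W)
n=27: W (go to 22, an L position)
n=28: W (go to 23, an L position)
n=29: W (go to 24, an L position)
n=30: W (go to 25, an L position)
n=31: W (go to 26, an L position)
n=32: W (go to 26, an L position)
n=33: L (options 28(W), 27(W) are all W)
n=34: L (options 29(W), 28(W) are all W)
n=35: L (options 30(W), 29(W) are all W)
n=36: L (options 31(W), 30(W) are all W)
n=37: L (options 32(W), 31(W) are all W)
n=38: W (go to 33, an L position)
n=39: W (go to 34, an L position)
n=40: W (go to 35, an L position)
n=41: W (go to 36, an L position)
n=42: W (go to 37, an L position)
n=43: W (go to 37, an L position)
n=44: L (options 39(W), 38(W) are all W)
n=45: L (options 40(W), 39(W) are all W)
L entries with 1 ≤ n ≤ 45 (n=0 is outside the asked range and is not counted): n = 1, 2, 3, 4, 11, 12, 13, 14, 15, 22, 23, 24, 25, 26, 33, 34, 35, 36, 37, 44, 45; that makes 21.

21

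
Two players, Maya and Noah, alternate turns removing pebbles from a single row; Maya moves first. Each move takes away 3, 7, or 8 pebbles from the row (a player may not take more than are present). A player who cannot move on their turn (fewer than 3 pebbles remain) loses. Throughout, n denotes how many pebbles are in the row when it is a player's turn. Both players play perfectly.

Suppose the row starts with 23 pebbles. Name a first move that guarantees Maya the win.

Remove 7, leaving 16.

Label each position W (a win for the player to move) or L (a loss). A position with no legal move is L; any other position is W exactly when some move reaches an L, and L when every move reaches a W.
n=0: no move → L
n=1: no move → L
n=2: no move → L
n=3: reaches L-position 0 → W
n=4: reaches L-position 1 → W
n=5: reaches L-position 2 → W
n=6: only reaches 3(W), which is W → L
n=7: reaches L-position 0 → W
n=8: reaches L-position 1 → W
n=9: reaches L-position 6 → W
n=10: reaches L-position 2 → W
n=11: only reaches 8(W), 4(W), 3(W), all W → L
n=12: only reaches 9(W), 5(W), 4(W), all W → L
n=13: reaches L-position 6 → W
n=14: reaches L-position 11 → W
n=15: reaches L-position 12 → W
n=16: only reaches 13(W), 9(W), 8(W), all W → L
n=17: only reaches 14(W), 10(W), 9(W), all W → L
n=18: reaches L-position 11 → W
n=19: reaches L-position 16 → W
n=20: reaches L-position 17 → W
n=21: only reaches 18(W), 14(W), 13(W), all W → L
n=22: only reaches 19(W), 15(W), 14(W), all W → L
n=23: reaches L-position 16 → W
From 23, the L positions reachable in one move are: 16.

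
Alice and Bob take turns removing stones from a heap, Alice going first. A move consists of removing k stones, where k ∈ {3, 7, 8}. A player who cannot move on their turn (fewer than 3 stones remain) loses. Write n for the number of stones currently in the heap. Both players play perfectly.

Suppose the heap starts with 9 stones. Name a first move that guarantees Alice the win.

Classify positions by backward induction: terminal positions (no move available) are L. From any other position, the mover wins iff some move reaches an L.
n=0: no move → L
n=1: no move → L
n=2: no move → L
n=3: can move to 0, which is L ⇒ W
n=4: can move to 1, which is L ⇒ W
n=5: can move to 2, which is L ⇒ W
n=6: the only move is to 3(W), a W ⇒ L
n=7: can move to 0, which is L ⇒ W
n=8: can move to 1, which is L ⇒ W
n=9: can move to 6, which is L ⇒ W
From 9, the L positions reachable in one move are: 6, 2, 1. Any move reaching one of these is winning.

Remove 3, leaving 6.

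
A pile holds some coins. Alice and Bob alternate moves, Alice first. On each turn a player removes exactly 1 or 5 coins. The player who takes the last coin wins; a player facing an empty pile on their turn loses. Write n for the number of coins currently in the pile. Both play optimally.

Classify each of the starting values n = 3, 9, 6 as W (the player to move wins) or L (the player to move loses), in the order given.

Label each position W (a win for the player to move) or L (a loss). A position with no legal move is L; any other position is W exactly when some move reaches an L, and L when every move reaches a W.
n=0: no move → L
n=1: W (go to 0, an L position)
n=2: L (sole option 1(W) is W)
n=3: W (go to 2, an L position)
n=4: L (sole option 3(W) is W)
n=5: W (go to 4, an L position)
n=6: L (options 5(W), 1(W) are all W)
n=7: W (go to 6, an L position)
n=8: L (options 7(W), 3(W) are all W)
n=9: W (go to 8, an L position)

3: W, 9: W, 6: L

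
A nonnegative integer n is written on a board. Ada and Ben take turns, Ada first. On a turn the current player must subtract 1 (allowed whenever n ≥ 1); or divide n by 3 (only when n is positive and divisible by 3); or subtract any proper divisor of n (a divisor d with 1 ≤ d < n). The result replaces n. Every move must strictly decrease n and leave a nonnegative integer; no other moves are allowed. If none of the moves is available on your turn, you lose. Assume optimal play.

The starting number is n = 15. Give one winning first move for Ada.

Positions with no move are L. A position that does have a move is losing for the player to move precisely when every available move leads to a winning position for the opponent. Fill in the labels:
n=0: no move → L
n=1: can move to 0, which is L ⇒ W
n=2: the only move is to 1(W), a W ⇒ L
n=3: can move to 2, which is L ⇒ W
n=4: can move to 2, which is L ⇒ W
n=5: the only move is to 4(W), a W ⇒ L
n=6: can move to 2, which is L ⇒ W
n=7: the only move is to 6(W), a W ⇒ L
n=8: can move to 7, which is L ⇒ W
n=9: moves to 3(W), 6(W), 8(W); every one is W ⇒ L
n=10: can move to 5, which is L ⇒ W
n=11: the only move is to 10(W), a W ⇒ L
n=12: can move to 9, which is L ⇒ W
n=13: the only move is to 12(W), a W ⇒ L
n=14: can move to 7, which is L ⇒ W
n=15: can move to 5, which is L ⇒ W
From 15, the L positions reachable in one move are: 5.

Move to 5.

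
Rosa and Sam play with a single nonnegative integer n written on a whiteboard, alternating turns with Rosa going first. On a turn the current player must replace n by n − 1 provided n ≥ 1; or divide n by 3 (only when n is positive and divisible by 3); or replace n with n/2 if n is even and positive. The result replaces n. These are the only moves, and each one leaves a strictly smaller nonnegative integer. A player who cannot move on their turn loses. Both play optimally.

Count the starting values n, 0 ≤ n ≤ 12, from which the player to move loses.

6

Work bottom-up. With no move the player to move loses. Otherwise the position is W if at least one move leads to an L position for the opponent, and L if every move leads to a W.
n=0: no move → L
n=1: W (go to 0, an L position)
n=2: L (sole option 1(W) is W)
n=3: W (go to 2, an L position)
n=4: W (go to 2, an L position)
n=5: L (sole option 4(W) is W)
n=6: W (go to 2, an L position)
n=7: L (sole option 6(W) is W)
n=8: W (go to 7, an L position)
n=9: L (options 3(W), 8(W) are all W)
n=10: W (go to 5, an L position)
n=11: L (sole option 10(W) is W)
n=12: W (go to 11, an L position)
L entries with 0 ≤ n ≤ 12: n = 0, 2, 5, 7, 9, 11; that makes 6.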